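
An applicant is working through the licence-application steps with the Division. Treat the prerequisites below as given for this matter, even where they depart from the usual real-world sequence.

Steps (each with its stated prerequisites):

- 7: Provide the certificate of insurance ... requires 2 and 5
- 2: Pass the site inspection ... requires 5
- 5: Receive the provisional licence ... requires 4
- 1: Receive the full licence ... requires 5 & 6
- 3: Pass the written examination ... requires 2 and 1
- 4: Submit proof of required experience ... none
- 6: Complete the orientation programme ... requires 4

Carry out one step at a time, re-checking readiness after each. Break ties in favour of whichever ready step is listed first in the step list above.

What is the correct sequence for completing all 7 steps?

4 is the only step with nothing outstanding, so it goes first.
Ready: 5 and 6. 5 is listed earlier → 5.
2 now also ready, so the ready set is {2, 6}; 2 is listed earlier → 2.
Ready: 7 and 6. 7 is listed earlier → 7.
6 needed 4, now all done → 6.
1 is the only step now ready → 1.
3 is the only step now ready → 3.

4 5 2 7 6 1 3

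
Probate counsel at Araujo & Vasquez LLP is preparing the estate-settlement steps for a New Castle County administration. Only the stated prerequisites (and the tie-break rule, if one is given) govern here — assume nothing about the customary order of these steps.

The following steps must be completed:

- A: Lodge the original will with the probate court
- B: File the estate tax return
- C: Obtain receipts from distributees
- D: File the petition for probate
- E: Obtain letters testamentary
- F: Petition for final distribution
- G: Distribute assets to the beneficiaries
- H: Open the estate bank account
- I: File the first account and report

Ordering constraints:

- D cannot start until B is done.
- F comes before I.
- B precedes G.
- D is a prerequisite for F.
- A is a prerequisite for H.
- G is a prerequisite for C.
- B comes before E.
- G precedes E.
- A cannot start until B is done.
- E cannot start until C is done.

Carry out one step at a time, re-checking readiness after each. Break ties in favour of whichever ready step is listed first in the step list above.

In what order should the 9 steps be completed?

B A D F G C E H I

B is the only step with nothing outstanding, so it goes first.
Now A, D and G have their prerequisites met. A is listed earlier, so A next.
Ready: D, G and H. D is listed earlier → D.
Now F, G and H have their prerequisites met. F is listed earlier, so F next.
Ready: G, H and I. G is listed earlier → G.
Ready: C, H and I. C is listed earlier → C.
Now E, H and I have their prerequisites met. E is listed earlier, so E next.
Now H and I have their prerequisites met. H is listed earlier, so H next.
I is the only step now ready → I.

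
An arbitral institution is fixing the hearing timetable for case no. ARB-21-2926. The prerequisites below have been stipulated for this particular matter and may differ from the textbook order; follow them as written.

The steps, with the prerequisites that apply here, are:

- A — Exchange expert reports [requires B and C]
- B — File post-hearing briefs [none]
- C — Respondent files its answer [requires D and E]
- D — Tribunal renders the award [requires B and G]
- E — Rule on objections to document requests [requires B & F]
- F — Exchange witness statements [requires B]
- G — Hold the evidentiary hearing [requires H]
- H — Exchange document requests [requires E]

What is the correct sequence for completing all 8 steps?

B, F, E, H, G, D, C, A

B has no prerequisites → B first.
Next only F has its prerequisites met → F.
E needed B and F, now all done → E.
H needed E, now all done → H.
G needed H, now all done → G.
D is the only step now ready → D.
C is the only step now ready → C.
A is the only step now ready → A.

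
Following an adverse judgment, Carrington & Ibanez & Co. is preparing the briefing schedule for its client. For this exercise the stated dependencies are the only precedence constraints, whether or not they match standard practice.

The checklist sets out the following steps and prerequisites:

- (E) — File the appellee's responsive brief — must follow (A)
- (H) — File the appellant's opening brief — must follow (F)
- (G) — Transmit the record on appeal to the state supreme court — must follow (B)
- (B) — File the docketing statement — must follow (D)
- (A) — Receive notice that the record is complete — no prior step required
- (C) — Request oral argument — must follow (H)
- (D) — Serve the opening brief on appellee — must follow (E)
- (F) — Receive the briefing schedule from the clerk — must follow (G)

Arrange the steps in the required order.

(A) has no prerequisites → (A) first.
(E) needed (A), now all done → (E).
Next only (D) has its prerequisites met → (D).
(B) needed (D), now all done → (B).
Next only (G) has its prerequisites met → (G).
(F) is the only step now ready → (F).
(H) is the only step now ready → (H).
(C) needed (H), now all done → (C).

(A), (E), (D), (B), (G), (F), (H), (C)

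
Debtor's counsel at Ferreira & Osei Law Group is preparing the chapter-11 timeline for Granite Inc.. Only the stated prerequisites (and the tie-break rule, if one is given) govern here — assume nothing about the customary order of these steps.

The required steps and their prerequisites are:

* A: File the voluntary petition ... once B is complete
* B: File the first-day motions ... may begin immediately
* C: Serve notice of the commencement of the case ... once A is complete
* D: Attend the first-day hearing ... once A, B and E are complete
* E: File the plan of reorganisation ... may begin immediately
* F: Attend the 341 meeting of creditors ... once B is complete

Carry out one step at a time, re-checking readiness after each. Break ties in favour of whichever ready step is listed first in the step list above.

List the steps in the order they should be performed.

B, A, C, E, D, F

Nothing is required for B and E. B is listed earlier → B first.
A and F now also ready, so the ready set is {A, E, F}; A is listed earlier → A.
C now also ready, so the ready set is {C, E, F}; C is listed earlier → C.
Now E and F have their prerequisites met. E is listed earlier, so E next.
Now D and F have their prerequisites met. D is listed earlier, so D next.
F needed B, now all done → F.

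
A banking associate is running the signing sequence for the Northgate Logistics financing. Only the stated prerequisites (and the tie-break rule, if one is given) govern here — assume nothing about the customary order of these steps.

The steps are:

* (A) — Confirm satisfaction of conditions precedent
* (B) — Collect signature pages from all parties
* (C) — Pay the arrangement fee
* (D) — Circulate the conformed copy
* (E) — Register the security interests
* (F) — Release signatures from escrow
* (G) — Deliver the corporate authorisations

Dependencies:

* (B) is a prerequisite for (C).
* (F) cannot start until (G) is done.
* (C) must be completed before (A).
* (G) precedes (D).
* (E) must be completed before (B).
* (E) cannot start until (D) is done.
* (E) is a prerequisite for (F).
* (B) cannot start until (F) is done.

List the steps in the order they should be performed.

(G) → (D) → (E) → (F) → (B) → (C) → (A)

(G) is the only step with nothing outstanding, so it goes first.
Next only (D) has its prerequisites met → (D).
(E) needed (D), now all done → (E).
(F) needed (E) and (G), now all done → (F).
Next only (B) has its prerequisites met → (B).
(C) needed (B), now all done → (C).
Next only (A) has its prerequisites met → (A).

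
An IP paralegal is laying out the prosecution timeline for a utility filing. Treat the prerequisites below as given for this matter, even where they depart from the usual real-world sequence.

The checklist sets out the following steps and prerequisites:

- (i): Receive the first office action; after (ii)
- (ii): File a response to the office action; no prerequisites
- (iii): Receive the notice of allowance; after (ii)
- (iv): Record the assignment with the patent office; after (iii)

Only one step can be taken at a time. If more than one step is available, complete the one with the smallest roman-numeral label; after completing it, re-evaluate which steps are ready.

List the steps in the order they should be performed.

(ii) → (i) → (iii) → (iv)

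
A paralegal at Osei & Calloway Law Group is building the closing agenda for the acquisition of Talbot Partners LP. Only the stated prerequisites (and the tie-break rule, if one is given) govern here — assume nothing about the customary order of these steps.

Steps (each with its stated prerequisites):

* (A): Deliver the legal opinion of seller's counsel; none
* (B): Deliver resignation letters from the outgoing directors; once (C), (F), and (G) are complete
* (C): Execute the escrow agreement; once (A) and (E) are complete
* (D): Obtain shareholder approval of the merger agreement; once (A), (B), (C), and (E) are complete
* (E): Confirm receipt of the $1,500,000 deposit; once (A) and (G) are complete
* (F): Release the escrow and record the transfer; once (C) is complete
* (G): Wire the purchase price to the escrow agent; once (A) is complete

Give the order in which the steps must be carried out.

(A) (G) (E) (C) (F) (B) (D)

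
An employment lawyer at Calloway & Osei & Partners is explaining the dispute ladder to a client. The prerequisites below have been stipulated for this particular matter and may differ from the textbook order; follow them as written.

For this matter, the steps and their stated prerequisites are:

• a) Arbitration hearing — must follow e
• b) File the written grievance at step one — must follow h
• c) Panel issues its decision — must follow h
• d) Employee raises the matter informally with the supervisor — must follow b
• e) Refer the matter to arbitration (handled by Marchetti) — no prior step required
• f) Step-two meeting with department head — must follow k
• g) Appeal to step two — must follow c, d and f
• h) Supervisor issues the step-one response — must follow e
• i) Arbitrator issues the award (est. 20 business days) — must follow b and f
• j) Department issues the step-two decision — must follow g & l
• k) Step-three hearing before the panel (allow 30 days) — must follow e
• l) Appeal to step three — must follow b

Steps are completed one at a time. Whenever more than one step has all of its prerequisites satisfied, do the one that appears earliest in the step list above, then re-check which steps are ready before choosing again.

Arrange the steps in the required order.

e is the only step with nothing outstanding, so it goes first.
Now a, h and k have their prerequisites met. a is listed earlier, so a next.
Now h and k have their prerequisites met. h is listed earlier, so h next.
b and c now also ready, so the ready set is {b, c, k}; b is listed earlier → b.
d and l now also ready, so the ready set is {c, d, k, l}; c is listed earlier → c.
Ready: d, k and l. d is listed earlier → d.
Now k and l have their prerequisites met. k is listed earlier, so k next.
f and l are both available; f is listed earlier → f.
g and i now also ready, so the ready set is {g, i, l}; g is listed earlier → g.
Ready: i and l. i is listed earlier → i.
l needed b, now all done → l.
j needed g and l, now all done → j.

e a h b c d k f g i l j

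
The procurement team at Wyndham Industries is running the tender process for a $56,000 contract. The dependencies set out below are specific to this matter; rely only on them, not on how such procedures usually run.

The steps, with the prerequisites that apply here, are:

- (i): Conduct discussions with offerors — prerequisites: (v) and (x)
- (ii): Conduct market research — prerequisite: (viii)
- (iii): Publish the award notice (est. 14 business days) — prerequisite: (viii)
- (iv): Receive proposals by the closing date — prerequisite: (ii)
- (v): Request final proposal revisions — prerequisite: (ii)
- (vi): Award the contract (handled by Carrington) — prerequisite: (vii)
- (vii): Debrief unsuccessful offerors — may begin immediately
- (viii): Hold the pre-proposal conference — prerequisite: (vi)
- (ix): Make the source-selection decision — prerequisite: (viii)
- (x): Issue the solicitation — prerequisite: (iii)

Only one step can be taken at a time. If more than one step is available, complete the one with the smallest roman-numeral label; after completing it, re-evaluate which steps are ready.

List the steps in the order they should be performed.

(vii), (vi), (viii), (ii), (iii), (iv), (v), (ix), (x), (i)

Only (vii) has no prerequisites, so it is first.
Next only (vi) has its prerequisites met → (vi).
That leaves (viii) as the only ready step → (viii).
Ready: (ii), (iii) and (ix). (ii) has the earlier label → (ii).
Now (iii), (iv), (v) and (ix) have their prerequisites met. (iii) has the earlier label, so (iii) next.
(x) now also ready, so the ready set is {(iv), (v), (ix), (x)}; (iv) has the earlier label → (iv).
Ready: (v), (ix) and (x). (v) has the earlier label → (v).
Now (ix) and (x) have their prerequisites met. (ix) has the earlier label, so (ix) next.
(x) is the only step now ready → (x).
(i) is the only step now ready → (i).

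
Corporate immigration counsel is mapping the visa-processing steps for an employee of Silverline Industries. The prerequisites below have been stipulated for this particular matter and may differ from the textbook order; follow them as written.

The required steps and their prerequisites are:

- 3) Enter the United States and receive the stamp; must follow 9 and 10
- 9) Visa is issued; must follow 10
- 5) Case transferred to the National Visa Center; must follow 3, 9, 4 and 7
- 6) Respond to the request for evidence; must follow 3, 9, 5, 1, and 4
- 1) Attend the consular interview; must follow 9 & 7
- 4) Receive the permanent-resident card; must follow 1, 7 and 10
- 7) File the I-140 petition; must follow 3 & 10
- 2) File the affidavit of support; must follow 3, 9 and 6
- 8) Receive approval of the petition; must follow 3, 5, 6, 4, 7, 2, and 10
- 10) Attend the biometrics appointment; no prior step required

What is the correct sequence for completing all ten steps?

10 → 9 → 3 → 7 → 1 → 4 → 5 → 6 → 2 → 8

10 is the only step with nothing outstanding, so it goes first.
Next only 9 has its prerequisites met → 9.
That leaves 3 as the only ready step → 3.
7 is the only step now ready → 7.
1 is the only step now ready → 1.
4 needed 1, 7 and 10, now all done → 4.
5 needed 3, 9, 4 and 7, now all done → 5.
Next only 6 has its prerequisites met → 6.
That leaves 2 as the only ready step → 2.
8 needed 3, 5, 6, 4, 7, 2 and 10, now all done → 8.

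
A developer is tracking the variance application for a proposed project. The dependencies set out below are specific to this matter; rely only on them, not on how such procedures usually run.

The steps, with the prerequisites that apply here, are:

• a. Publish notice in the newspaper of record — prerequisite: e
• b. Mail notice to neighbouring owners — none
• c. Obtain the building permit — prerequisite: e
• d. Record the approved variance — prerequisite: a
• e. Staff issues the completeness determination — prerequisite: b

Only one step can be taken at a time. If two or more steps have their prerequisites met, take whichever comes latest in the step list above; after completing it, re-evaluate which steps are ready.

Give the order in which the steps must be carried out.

b, e, c, a, d

b has no prerequisites → b first.
That leaves e as the only ready step → e.
Ready: c and a. c is listed later → c.
a is the only step now ready → a.
d is the only step now ready → d.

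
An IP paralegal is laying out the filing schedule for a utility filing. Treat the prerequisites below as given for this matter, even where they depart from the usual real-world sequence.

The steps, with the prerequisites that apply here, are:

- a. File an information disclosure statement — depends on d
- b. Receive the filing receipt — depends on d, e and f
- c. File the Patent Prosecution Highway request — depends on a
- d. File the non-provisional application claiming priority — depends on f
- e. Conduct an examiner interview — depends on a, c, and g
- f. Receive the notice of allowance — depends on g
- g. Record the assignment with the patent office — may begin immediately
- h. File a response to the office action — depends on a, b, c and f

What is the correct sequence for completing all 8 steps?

g, f, d, a, c, e, b, h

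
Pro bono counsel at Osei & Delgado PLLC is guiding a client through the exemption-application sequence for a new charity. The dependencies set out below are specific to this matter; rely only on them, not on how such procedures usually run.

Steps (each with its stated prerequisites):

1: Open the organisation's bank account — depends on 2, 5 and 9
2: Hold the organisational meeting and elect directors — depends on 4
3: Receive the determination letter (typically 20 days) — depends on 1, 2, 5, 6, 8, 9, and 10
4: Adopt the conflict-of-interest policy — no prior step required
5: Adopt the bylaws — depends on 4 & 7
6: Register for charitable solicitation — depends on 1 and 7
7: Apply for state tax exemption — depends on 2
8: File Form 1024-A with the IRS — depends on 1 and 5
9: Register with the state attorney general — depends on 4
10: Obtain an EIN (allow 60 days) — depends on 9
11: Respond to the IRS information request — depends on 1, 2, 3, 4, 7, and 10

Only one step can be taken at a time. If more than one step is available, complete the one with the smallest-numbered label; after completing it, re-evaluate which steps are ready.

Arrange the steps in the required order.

4 2 7 5 9 1 6 8 10 3 11

Only 4 has no prerequisites, so it is first.
Now 2 and 9 have their prerequisites met. 2 has the earlier label, so 2 next.
7 now also ready, so the ready set is {7, 9}; 7 has the earlier label → 7.
5 now also ready, so the ready set is {5, 9}; 5 has the earlier label → 5.
9 is the only step now ready → 9.
1 and 10 are both available; 1 has the earlier label → 1.
6 and 8 now also ready, so the ready set is {6, 8, 10}; 6 has the earlier label → 6.
Now 8 and 10 have their prerequisites met. 8 has the earlier label, so 8 next.
10 needed 9, now all done → 10.
3 needed 1, 2, 5, 6, 8, 9 and 10, now all done → 3.
11 is the only step now ready → 11.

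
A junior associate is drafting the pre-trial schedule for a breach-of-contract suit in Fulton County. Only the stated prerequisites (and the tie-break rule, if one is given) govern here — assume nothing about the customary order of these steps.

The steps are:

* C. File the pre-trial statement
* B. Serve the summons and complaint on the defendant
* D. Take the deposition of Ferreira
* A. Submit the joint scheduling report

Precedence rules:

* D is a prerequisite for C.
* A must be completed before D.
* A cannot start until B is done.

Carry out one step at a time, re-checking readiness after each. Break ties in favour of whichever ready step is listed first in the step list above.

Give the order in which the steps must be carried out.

Only B has no prerequisites, so it is first.
A needed B, now all done → A.
D is the only step now ready → D.
C needed D, now all done → C.

B → A → D → C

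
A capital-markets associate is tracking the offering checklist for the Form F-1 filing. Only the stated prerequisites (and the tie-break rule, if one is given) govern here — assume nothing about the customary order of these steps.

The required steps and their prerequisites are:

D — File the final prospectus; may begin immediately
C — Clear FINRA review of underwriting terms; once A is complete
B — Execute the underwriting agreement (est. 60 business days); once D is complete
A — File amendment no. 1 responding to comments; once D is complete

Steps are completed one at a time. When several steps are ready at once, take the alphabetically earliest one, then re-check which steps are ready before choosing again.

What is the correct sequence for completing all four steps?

Only D has no prerequisites, so it is first.
A and B are both available; A has the earlier label → A.
Ready: B and C. B has the earlier label → B.
Next only C has its prerequisites met → C.

D, A, B, C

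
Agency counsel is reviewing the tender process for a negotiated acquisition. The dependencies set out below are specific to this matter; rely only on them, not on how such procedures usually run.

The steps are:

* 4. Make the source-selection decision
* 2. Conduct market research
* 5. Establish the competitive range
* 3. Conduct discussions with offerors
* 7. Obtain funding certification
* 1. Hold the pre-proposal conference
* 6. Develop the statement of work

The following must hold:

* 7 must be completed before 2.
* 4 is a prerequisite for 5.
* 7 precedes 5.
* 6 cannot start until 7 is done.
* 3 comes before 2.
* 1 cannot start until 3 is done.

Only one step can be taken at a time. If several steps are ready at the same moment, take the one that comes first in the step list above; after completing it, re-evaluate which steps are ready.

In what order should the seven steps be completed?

4 → 3 → 7 → 2 → 5 → 1 → 6

4, 3 and 7 have no prerequisites; 4 is listed earlier, so 4 is first.
Now 3 and 7 have their prerequisites met. 3 is listed earlier, so 3 next.
7 and 1 are both available; 7 is listed earlier → 7.
Ready: 2, 5, 1 and 6. 2 is listed earlier → 2.
5, 1 and 6 are all available; 5 is listed earlier → 5.
Now 1 and 6 have their prerequisites met. 1 is listed earlier, so 1 next.
6 needed 7, now all done → 6.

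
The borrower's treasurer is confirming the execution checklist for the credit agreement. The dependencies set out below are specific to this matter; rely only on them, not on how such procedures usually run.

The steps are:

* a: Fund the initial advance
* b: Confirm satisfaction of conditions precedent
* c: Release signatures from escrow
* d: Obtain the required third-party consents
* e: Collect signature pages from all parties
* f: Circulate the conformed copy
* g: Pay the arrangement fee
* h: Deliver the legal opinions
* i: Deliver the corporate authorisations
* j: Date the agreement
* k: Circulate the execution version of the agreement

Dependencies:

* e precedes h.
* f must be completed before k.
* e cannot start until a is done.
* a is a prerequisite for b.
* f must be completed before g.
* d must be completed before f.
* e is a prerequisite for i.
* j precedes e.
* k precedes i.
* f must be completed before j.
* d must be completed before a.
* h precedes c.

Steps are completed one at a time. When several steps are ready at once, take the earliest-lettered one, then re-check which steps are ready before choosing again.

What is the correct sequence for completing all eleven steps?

d has no prerequisites → d first.
Now a and f have their prerequisites met. a has the earlier label, so a next.
b and f are both available; b has the earlier label → b.
That leaves f as the only ready step → f.
Ready: g, j and k. g has the earlier label → g.
Now j and k have their prerequisites met. j has the earlier label, so j next.
e and k are both available; e has the earlier label → e.
Ready: h and k. h has the earlier label → h.
Ready: c and k. c has the earlier label → c.
k needed f, now all done → k.
i needed e and k, now all done → i.

d, a, b, f, g, j, e, h, c, k, i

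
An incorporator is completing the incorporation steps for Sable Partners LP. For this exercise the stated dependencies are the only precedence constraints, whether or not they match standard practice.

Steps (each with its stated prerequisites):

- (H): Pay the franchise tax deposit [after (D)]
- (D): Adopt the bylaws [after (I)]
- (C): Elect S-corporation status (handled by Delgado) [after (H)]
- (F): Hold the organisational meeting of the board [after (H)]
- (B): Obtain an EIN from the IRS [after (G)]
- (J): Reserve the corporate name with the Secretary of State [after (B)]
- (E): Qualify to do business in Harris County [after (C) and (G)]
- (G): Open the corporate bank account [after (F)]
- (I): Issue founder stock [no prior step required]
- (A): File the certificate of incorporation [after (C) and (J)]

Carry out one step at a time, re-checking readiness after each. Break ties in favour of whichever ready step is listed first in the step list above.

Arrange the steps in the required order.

(I), (D), (H), (C), (F), (G), (B), (J), (E), (A)

(I) has no prerequisites → (I) first.
(D) needed (I), now all done → (D).
(H) needed (D), now all done → (H).
Now (C) and (F) have their prerequisites met. (C) is listed earlier, so (C) next.
Next only (F) has its prerequisites met → (F).
(G) needed (F), now all done → (G).
Ready: (B) and (E). (B) is listed earlier → (B).
(J) now also ready, so the ready set is {(J), (E)}; (J) is listed earlier → (J).
(A) now also ready, so the ready set is {(E), (A)}; (E) is listed earlier → (E).
Next only (A) has its prerequisites met → (A).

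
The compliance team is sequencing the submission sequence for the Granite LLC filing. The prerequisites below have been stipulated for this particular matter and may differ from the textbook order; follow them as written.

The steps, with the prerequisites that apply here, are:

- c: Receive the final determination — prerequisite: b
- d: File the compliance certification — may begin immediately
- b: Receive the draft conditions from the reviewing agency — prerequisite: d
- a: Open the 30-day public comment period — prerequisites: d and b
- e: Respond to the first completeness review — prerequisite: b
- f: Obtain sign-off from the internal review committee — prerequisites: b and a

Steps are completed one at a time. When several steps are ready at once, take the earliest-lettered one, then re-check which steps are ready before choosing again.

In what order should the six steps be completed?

d, b, a, c, e, f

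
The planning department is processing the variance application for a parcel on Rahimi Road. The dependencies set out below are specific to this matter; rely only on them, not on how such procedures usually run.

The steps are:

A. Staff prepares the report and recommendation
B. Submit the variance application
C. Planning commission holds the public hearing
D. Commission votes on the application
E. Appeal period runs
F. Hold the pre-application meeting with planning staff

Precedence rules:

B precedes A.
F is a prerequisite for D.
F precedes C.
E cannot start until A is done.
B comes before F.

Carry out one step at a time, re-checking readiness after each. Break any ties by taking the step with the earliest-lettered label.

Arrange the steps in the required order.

B A E F C D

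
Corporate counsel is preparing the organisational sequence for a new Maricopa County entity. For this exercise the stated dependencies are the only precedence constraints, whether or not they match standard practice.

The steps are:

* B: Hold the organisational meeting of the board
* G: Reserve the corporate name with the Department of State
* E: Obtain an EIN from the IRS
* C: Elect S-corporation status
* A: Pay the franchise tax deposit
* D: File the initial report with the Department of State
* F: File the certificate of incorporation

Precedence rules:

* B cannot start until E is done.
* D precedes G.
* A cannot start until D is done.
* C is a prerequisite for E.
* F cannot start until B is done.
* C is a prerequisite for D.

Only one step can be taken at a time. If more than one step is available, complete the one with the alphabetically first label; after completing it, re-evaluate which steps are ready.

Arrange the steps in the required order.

C, D, A, E, B, F, G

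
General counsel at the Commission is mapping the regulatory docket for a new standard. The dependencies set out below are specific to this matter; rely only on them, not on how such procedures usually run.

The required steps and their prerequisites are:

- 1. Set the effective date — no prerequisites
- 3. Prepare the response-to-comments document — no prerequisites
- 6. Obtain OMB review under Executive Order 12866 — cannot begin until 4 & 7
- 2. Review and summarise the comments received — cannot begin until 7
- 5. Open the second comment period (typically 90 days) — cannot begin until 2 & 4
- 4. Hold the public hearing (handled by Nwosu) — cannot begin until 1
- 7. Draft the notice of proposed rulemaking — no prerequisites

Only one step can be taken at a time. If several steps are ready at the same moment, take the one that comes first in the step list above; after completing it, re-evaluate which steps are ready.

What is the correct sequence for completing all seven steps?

Nothing is required for 1, 3 and 7. 1 is listed earlier → 1 first.
4 now also ready, so the ready set is {3, 4, 7}; 3 is listed earlier → 3.
4 and 7 are both available; 4 is listed earlier → 4.
7 is the only step now ready → 7.
Ready: 6 and 2. 6 is listed earlier → 6.
2 is the only step now ready → 2.
5 needed 2 and 4, now all done → 5.

1 3 4 7 6 2 5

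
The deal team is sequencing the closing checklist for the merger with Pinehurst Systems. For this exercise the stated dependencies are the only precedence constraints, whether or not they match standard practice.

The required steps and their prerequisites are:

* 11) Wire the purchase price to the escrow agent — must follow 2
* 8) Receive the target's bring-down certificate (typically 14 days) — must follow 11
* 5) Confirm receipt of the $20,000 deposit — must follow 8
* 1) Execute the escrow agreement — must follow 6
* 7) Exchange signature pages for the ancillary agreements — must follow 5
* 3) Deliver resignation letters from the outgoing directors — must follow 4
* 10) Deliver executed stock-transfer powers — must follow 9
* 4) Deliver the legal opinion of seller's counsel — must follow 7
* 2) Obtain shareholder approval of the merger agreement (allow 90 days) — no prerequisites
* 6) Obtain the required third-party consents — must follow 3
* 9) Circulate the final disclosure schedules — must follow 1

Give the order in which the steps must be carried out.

2, 11, 8, 5, 7, 4, 3, 6, 1, 9, 10

2 has no prerequisites → 2 first.
11 needed 2, now all done → 11.
8 needed 11, now all done → 8.
That leaves 5 as the only ready step → 5.
That leaves 7 as the only ready step → 7.
4 needed 7, now all done → 4.
That leaves 3 as the only ready step → 3.
6 is the only step now ready → 6.
1 needed 6, now all done → 1.
That leaves 9 as the only ready step → 9.
10 is the only step now ready → 10.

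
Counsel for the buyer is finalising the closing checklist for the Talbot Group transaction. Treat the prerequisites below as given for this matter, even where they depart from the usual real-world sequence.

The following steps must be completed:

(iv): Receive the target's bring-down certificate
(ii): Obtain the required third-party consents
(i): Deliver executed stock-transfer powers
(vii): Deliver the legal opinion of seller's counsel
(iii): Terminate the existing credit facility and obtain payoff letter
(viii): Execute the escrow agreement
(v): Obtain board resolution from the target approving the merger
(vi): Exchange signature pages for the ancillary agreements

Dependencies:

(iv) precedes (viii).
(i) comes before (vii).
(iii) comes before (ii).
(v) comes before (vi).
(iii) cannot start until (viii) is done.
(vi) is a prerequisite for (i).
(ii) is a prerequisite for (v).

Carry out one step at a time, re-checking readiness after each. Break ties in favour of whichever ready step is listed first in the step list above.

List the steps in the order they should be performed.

(iv), (viii), (iii), (ii), (v), (vi), (i), (vii)

(iv) has no prerequisites → (iv) first.
(viii) needed (iv), now all done → (viii).
That leaves (iii) as the only ready step → (iii).
That leaves (ii) as the only ready step → (ii).
(v) needed (ii), now all done → (v).
Next only (vi) has its prerequisites met → (vi).
Next only (i) has its prerequisites met → (i).
(vii) is the only step now ready → (vii).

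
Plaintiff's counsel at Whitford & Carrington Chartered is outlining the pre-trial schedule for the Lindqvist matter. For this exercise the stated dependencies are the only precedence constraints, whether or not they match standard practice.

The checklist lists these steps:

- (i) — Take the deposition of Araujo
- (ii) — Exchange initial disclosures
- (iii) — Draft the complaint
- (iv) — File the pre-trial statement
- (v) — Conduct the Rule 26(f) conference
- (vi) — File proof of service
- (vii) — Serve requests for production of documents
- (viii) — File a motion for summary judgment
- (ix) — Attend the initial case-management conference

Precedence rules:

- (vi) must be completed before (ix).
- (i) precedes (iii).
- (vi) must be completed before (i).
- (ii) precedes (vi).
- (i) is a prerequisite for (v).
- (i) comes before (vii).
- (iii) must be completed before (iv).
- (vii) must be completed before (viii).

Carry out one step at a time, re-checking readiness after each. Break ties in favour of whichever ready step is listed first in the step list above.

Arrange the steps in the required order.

(ii) (vi) (i) (iii) (iv) (v) (vii) (viii) (ix)

Only (ii) has no prerequisites, so it is first.
Next only (vi) has its prerequisites met → (vi).
Ready: (i) and (ix). (i) is listed earlier → (i).
(iii), (v), (vii) and (ix) are all available; (iii) is listed earlier → (iii).
(iv) now also ready, so the ready set is {(iv), (v), (vii), (ix)}; (iv) is listed earlier → (iv).
Ready: (v), (vii) and (ix). (v) is listed earlier → (v).
Now (vii) and (ix) have their prerequisites met. (vii) is listed earlier, so (vii) next.
Now (viii) and (ix) have their prerequisites met. (viii) is listed earlier, so (viii) next.
Next only (ix) has its prerequisites met → (ix).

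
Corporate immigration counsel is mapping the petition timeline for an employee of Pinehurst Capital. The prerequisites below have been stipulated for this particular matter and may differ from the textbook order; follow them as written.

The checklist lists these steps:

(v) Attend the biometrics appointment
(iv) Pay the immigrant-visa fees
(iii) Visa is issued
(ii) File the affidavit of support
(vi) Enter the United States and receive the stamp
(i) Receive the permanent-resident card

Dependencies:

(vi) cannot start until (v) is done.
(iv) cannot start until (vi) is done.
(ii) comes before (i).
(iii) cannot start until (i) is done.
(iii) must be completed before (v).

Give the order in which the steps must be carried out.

(ii), (i), (iii), (v), (vi), (iv)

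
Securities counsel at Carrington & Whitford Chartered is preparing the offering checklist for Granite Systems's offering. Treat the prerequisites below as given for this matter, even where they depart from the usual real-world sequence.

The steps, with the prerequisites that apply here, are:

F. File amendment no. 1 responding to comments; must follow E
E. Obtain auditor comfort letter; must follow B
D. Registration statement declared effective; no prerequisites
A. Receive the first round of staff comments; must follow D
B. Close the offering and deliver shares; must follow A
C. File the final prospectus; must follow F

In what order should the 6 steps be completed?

D → A → B → E → F → C

D has no prerequisites → D first.
Next only A has its prerequisites met → A.
B needed A, now all done → B.
That leaves E as the only ready step → E.
F needed E, now all done → F.
C is the only step now ready → C.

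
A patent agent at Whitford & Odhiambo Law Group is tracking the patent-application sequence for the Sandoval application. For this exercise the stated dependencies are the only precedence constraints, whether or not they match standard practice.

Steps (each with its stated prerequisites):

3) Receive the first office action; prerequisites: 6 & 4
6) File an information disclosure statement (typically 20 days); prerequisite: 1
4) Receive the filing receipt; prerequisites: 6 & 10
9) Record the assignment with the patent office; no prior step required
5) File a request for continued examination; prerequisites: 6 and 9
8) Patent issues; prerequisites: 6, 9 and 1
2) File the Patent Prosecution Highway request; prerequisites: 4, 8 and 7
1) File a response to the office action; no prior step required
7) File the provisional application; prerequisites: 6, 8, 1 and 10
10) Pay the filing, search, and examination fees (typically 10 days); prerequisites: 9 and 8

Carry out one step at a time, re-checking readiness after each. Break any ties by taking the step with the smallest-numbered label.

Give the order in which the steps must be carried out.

1 and 9 have no prerequisites; 1 has the earlier label, so 1 is first.
Ready: 6 and 9. 6 has the earlier label → 6.
Next only 9 has its prerequisites met → 9.
Now 5 and 8 have their prerequisites met. 5 has the earlier label, so 5 next.
8 needed 1, 6 and 9, now all done → 8.
That leaves 10 as the only ready step → 10.
Ready: 4 and 7. 4 has the earlier label → 4.
3 now also ready, so the ready set is {3, 7}; 3 has the earlier label → 3.
That leaves 7 as the only ready step → 7.
2 is the only step now ready → 2.

1, 6, 9, 5, 8, 10, 4, 3, 7, 2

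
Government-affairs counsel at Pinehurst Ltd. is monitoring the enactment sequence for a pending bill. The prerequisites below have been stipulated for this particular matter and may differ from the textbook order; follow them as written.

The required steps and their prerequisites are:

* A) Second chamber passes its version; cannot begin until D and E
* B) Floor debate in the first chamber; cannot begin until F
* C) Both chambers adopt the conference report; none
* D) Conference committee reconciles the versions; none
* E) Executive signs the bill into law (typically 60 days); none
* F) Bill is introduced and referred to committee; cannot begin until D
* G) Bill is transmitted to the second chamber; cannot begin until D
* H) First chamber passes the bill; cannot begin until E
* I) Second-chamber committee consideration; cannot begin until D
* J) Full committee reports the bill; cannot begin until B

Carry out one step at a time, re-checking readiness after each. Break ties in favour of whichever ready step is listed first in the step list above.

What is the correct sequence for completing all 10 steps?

C, D, E, A, F, B, G, H, I, J

C, D and E have no prerequisites; C is listed earlier, so C is first.
Ready: D and E. D is listed earlier → D.
Now E, F, G and I have their prerequisites met. E is listed earlier, so E next.
A and H now also ready, so the ready set is {A, F, G, H, I}; A is listed earlier → A.
F, G, H and I are all available; F is listed earlier → F.
B now also ready, so the ready set is {B, G, H, I}; B is listed earlier → B.
J now also ready, so the ready set is {G, H, I, J}; G is listed earlier → G.
Now H, I and J have their prerequisites met. H is listed earlier, so H next.
I and J are both available; I is listed earlier → I.
Next only J has its prerequisites met → J.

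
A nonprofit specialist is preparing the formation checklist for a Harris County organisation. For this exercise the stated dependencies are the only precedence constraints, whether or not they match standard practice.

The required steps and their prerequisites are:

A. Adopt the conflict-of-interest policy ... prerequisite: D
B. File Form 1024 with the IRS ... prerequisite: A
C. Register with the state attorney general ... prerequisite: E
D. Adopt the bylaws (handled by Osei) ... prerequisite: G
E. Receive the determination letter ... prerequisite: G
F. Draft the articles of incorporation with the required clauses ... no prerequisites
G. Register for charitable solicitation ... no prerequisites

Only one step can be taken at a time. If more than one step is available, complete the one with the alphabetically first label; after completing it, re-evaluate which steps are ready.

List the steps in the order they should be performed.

F → G → D → A → B → E → C

Nothing is required for F and G. F has the earlier label → F first.
G is the only step now ready → G.
Ready: D and E. D has the earlier label → D.
A now also ready, so the ready set is {A, E}; A has the earlier label → A.
Ready: B and E. B has the earlier label → B.
E is the only step now ready → E.
C is the only step now ready → C.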